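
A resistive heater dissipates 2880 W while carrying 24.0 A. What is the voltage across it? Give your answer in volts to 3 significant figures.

Inverting the appropriate power form: V = P / I.
V = 2880 / 24.00 = 120.0 V

120 V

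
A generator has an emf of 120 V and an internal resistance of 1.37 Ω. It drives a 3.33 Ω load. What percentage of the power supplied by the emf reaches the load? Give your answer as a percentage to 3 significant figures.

70.9 %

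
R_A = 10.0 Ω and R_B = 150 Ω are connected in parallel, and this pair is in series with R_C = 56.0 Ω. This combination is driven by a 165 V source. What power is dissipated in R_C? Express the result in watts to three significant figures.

357 W

Collapse the R_A‖R_B pair into one equivalent R_p; then R_p and R_C form a series string.
R_p = (10.0×150)/(10.0+150) = 9.375 Ω
R_total = R_p + 56.0 = 9.375 + 56.0 = 65.38 Ω
I = V / R_total = 165 / 65.38 = 2.524 A
R_C carries the full series current, so P = I²R.
P_R_C = (2.524)² × 56.0 = 356.7 W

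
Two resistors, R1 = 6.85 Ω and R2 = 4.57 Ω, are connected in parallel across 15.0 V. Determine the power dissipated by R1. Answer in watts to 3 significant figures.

32.8 W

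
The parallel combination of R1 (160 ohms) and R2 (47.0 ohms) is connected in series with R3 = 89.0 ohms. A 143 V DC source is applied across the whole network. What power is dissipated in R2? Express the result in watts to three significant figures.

36.6 W

First find R_p for the parallel pair, then treat R_p + R3 as a series loop.
R_p = (160×47.0)/(160+47.0) = 36.33 Ω
R_total = R_p + 89.0 = 36.33 + 89.0 = 125.3 Ω
I = V / R_total = 143 / 125.3 = 1.141 A
Voltage across the parallel pair: V_p = I × R_p = 1.141 × 36.33 = 41.45 V
R2 has V_p across it, so P = V_p²/R2.
P_R2 = (41.45)² / 47.0 = 36.56 W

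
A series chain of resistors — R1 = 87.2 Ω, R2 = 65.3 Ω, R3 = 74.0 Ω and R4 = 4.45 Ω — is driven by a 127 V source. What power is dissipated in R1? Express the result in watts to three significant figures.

The current is common to all series resistors; compute it, then apply P = I²R for the target.
R_total = 87.2 + 65.3 + 74.0 + 4.45 = 230.9 Ω
I = V / R_total = 127 / 230.9 = 0.5499 A
P_R1 = I² × R1 = (0.5499)² × 87.2 = 26.37 W

26.4 W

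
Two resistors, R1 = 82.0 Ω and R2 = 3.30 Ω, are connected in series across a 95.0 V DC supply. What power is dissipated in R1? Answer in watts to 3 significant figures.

102 W

Series elements share the same current, so find I first, then use P = I²R.
R_total = 82.0 + 3.30 = 85.30 Ω
I = V / R_total = 95.0 / 85.30 = 1.114 A
P_R1 = I² × R1 = (1.114)² × 82.0 = 101.7 W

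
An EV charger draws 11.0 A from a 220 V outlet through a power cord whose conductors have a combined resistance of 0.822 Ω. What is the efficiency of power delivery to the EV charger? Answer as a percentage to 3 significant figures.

The power cord carries the full 11.0 A.
P_line = I² R_line = (11.00)² × 0.822 = 99.46 W
P_source = V I = 220 × 11.00 = 2420 W; P_load = 2321 W
η = P_load / P_source = 2321 / 2420 = 0.9589

95.9 %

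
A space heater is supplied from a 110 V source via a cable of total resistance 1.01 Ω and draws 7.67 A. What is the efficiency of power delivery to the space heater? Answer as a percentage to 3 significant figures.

93.0 %

The cable carries the full 7.67 A.
P_line = I² R_line = (7.670)² × 1.01 = 59.42 W
P_source = V I = 110 × 7.670 = 843.7 W; P_load = 784.3 W
η = P_load / P_source = 784.3 / 843.7 = 0.9296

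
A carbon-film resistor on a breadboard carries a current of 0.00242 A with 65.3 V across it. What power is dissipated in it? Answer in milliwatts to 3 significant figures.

With V and I both given, power follows immediately from P = V I.
P = 65.3 V × 0.002420 A = 0.1580 W

158 mW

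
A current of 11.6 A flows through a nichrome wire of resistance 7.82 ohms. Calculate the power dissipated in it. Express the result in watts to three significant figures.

With I and R stated, P = I²R applies in one step.
P = (11.60 A)² × 7.82 Ω = 1052 W

1050 W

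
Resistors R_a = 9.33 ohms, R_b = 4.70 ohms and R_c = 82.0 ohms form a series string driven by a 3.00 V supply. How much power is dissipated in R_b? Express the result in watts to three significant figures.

Series elements share the same current, so find I first, then use P = I²R.
R_total = 9.33 + 4.70 + 82.0 = 96.03 Ω
I = V / R_total = 3.00 / 96.03 = 0.03124 A
P_R_b = I² × R_b = (0.03124)² × 4.70 = 0.004587 W

0.00459 W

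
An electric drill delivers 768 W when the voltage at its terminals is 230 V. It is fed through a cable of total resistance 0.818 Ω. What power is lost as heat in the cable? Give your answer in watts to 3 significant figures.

Line loss is just I²R for the cable — we know both I and R_line directly.
I = P / V = 768 / 230 = 3.339 A through the cable.
P_line = I² R_line = (3.339)² × 0.818 = 9.121 W

9.12 W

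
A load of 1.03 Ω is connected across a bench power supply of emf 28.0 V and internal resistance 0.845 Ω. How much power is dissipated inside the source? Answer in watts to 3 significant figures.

The internal resistance carries the same current as the load; P_int = I²r.
I = ε / (r + R) = 28.0 / (0.845 + 1.03) = 14.93 A
P_int = I² r = (14.93)² × 0.845 = 188.4 W

188 W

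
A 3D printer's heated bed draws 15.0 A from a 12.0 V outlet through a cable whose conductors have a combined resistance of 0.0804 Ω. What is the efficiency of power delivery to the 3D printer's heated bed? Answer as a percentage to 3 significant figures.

The cable carries the full 15.0 A.
P_line = I² R_line = (15.00)² × 0.0804 = 18.09 W
P_source = V I = 12.0 × 15.00 = 180.0 W; P_load = 161.9 W
η = P_load / P_source = 161.9 / 180.0 = 0.8995

90.0 %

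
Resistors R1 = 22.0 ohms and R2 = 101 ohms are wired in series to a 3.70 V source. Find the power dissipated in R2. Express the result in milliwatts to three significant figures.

Every series element carries the same I. Get I from the total resistance, then P = I² × R2.
R_total = 22.0 + 101 = 123.0 Ω
I = V / R_total = 3.70 / 123.0 = 0.03008 A
P_R2 = I² × R2 = (0.03008)² × 101 = 0.09139 W

91.4 mW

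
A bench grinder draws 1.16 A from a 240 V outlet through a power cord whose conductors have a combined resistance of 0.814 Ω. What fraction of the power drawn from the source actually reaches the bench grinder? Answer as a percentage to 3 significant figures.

The power cord carries the full 1.16 A.
P_line = I² R_line = (1.160)² × 0.814 = 1.095 W
P_source = V I = 240 × 1.160 = 278.4 W; P_load = 277.3 W
η = P_load / P_source = 277.3 / 278.4 = 0.9961

99.6 %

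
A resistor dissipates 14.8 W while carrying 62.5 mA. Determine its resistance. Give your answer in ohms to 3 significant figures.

3790 Ω

The two known quantities fix the third via R = P / I².
R = 14.8 / (0.06250)² = 3789 Ω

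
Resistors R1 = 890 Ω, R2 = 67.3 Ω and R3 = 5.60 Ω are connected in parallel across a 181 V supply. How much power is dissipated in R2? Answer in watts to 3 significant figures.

487 W

Parallel branches share the same voltage; P = V²/R gives the branch power in one step.
P_R2 = V² / R2 = (181)² / 67.3 Ω = 486.8 W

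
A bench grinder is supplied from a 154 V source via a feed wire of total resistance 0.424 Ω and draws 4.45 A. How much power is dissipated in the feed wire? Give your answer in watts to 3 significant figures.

Only the current and the line resistance are needed for the I²R loss.
The feed wire carries the full 4.45 A.
P_line = I² R_line = (4.450)² × 0.424 = 8.396 W

8.40 W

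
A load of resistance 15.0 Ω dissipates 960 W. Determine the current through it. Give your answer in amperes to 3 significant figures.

8.00 A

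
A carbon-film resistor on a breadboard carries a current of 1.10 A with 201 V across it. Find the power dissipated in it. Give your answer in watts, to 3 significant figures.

With V and I both given, power follows immediately from P = V I.
P = 201 V × 1.100 A = 221.1 W

221 W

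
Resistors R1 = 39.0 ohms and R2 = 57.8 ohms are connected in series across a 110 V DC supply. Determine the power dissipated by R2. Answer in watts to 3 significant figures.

74.6 W

Since the resistors are in series they all carry the loop current I = V/R_total; the power in any one is I²R.
R_total = 39.0 + 57.8 = 96.80 Ω
I = V / R_total = 110 / 96.80 = 1.136 A
P_R2 = I² × R2 = (1.136)² × 57.8 = 74.64 W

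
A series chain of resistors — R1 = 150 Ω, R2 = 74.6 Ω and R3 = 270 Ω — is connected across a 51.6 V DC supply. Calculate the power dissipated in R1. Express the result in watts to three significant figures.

In a series string the same current flows through every resistor — find that current, then P = I²R for the one we want.
R_total = 150 + 74.6 + 270 = 494.6 Ω
I = V / R_total = 51.6 / 494.6 = 0.1043 A
P_R1 = I² × R1 = (0.1043)² × 150 = 1.633 W

1.63 W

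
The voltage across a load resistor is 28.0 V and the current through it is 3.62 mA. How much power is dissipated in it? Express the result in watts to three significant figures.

0.101 W

Both the voltage across and the current through the element are known, so P = V I applies directly.
P = 28.0 V × 0.003620 A = 0.1014 W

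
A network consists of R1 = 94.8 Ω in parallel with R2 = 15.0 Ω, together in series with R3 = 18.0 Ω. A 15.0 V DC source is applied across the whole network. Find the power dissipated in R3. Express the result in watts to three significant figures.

Combine R1 and R2 into their parallel equivalent first, reducing the network to two series resistors.
R_p = (94.8×15.0)/(94.8+15.0) = 12.95 Ω
R_total = R_p + 18.0 = 12.95 + 18.0 = 30.95 Ω
I = V / R_total = 15.0 / 30.95 = 0.4846 A
R3 carries the full series current, so P = I²R.
P_R3 = (0.4846)² × 18.0 = 4.228 W

4.23 W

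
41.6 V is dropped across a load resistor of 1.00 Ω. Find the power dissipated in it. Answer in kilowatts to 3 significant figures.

1.73 kW

With V across and R both known, P = V²/R gives the dissipation directly.
P = (41.6 V)² / 1.00 Ω = 1731 W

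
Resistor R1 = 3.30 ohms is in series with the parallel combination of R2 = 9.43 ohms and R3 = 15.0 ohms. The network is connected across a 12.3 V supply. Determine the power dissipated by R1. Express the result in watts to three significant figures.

Replace R2 and R3 with their parallel equivalent so the circuit becomes R1 in series with R_p.
R_p = (9.43×15.0)/(9.43+15.0) = 5.790 Ω
R_total = 3.30 + 5.790 = 9.090 Ω
I = V / R_total = 12.3 / 9.090 = 1.353 A
R1 is in the main series path, so its power is I²R1.
P_R1 = (1.353)² × 3.30 = 6.042 W

6.04 W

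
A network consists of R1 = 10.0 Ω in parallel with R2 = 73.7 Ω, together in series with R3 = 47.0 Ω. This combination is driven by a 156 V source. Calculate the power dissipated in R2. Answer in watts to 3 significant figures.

First find R_p for the parallel pair, then treat R_p + R3 as a series loop.
R_p = (10.0×73.7)/(10.0+73.7) = 8.805 Ω
R_total = R_p + 47.0 = 8.805 + 47.0 = 55.81 Ω
I = V / R_total = 156 / 55.81 = 2.795 A
Voltage across the parallel pair: V_p = I × R_p = 2.795 × 8.805 = 24.61 V
R2 has V_p across it, so P = V_p²/R2.
P_R2 = (24.61)² / 73.7 = 8.221 W

8.22 W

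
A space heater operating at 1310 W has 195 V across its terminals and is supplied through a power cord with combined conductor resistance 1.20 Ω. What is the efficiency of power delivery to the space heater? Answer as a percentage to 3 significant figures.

96.0 %

I = P / V = 1310 / 195 = 6.718 A through the power cord.
P_line = I² R_line = (6.718)² × 1.20 = 54.16 W
P_source = P_load + P_line = 1310 + 54.16 = 1364 W
η = P_load / P_source = 1310 / 1364 = 0.9603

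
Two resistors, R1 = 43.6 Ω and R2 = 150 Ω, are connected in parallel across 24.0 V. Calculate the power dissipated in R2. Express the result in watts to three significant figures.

The supply voltage appears across each parallel branch — just use P = V²/R2.
P_R2 = V² / R2 = (24.0)² / 150 Ω = 3.840 W

3.84 W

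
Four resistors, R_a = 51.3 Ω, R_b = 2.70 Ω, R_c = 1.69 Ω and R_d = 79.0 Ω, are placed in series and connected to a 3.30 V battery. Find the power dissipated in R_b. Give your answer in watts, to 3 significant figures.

Series elements share the same current, so find I first, then use P = I²R.
R_total = 51.3 + 2.70 + 1.69 + 79.0 = 134.7 Ω
I = V / R_total = 3.30 / 134.7 = 0.02450 A
P_R_b = I² × R_b = (0.02450)² × 2.70 = 0.001621 W

0.00162 W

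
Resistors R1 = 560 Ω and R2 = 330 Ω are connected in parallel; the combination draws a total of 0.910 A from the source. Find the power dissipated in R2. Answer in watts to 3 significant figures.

108 W

We need the common branch voltage; get it from I_total × R_eq, then P = V²/R for the branch.
1/R_eq = 1/560 + 1/330 ⇒ R_eq = 207.6 Ω
V = I_total × R_eq = 0.9100 × 207.6 = 189.0 V
P_R2 = V² / R2 = (189.0)² / 330 = 108.2 W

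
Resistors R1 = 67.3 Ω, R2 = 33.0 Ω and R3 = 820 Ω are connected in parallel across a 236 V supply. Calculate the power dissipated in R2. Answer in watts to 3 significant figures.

1690 W

Parallel branches share the same voltage; P = V²/R gives the branch power in one step.
P_R2 = V² / R2 = (236)² / 33.0 Ω = 1688 W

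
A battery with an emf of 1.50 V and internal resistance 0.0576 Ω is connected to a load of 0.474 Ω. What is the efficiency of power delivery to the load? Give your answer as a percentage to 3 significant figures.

Both r and R carry the same current, so the power split is just the resistance split: η = R/(R+r).
η = R / (R + r) = 0.474 / (0.474 + 0.0576) = 0.8916

89.2 %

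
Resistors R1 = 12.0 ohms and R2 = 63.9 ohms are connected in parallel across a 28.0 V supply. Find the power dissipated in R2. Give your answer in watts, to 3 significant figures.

R2 sits directly across the source, so P = V²/R with V = 28.0 V.
P_R2 = V² / R2 = (28.0)² / 63.9 Ω = 12.27 W

12.3 W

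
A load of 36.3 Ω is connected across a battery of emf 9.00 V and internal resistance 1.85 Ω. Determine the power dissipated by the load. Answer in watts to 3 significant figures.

The internal resistance and the load are in series, so the same I flows through both; get I from ε/(r+R), then I²R for the load.
I = ε / (r + R) = 9.00 / (1.85 + 36.3) = 0.2359 A
P_load = I² R = (0.2359)² × 36.3 = 2.020 W

2.02 W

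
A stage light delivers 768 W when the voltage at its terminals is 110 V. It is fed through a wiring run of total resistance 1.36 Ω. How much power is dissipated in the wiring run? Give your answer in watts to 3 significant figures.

The wiring run is a series resistance carrying the load current; its dissipation is I²R_line.
I = P / V = 768 / 110 = 6.982 A through the wiring run.
P_line = I² R_line = (6.982)² × 1.36 = 66.29 W

66.3 W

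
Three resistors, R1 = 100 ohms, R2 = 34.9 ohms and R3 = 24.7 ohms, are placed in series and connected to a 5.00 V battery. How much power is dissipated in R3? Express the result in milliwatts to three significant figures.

24.2 mW

Since the resistors are in series they all carry the loop current I = V/R_total; the power in any one is I²R.
R_total = 100 + 34.9 + 24.7 = 159.6 Ω
I = V / R_total = 5.00 / 159.6 = 0.03133 A
P_R3 = I² × R3 = (0.03133)² × 24.7 = 0.02424 W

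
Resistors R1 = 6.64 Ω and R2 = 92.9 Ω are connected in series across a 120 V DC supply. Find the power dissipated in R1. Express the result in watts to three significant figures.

Since the resistors are in series they all carry the loop current I = V/R_total; the power in any one is I²R.
R_total = 6.64 + 92.9 = 99.54 Ω
I = V / R_total = 120 / 99.54 = 1.206 A
P_R1 = I² × R1 = (1.206)² × 6.64 = 9.650 W

9.65 W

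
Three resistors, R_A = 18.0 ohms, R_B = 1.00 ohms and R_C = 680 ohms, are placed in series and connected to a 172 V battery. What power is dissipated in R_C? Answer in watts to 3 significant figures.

The current is common to all series resistors; compute it, then apply P = I²R for the target.
R_total = 18.0 + 1.00 + 680 = 699.0 Ω
I = V / R_total = 172 / 699.0 = 0.2461 A
P_R_C = I² × R_C = (0.2461)² × 680 = 41.17 W

41.2 W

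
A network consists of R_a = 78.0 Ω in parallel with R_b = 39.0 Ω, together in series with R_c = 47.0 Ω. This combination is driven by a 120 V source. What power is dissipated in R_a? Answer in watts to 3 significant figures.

Reduce the parallel combination to a single R_p; the circuit then becomes R_p in series with the remaining resistor.
R_p = (78.0×39.0)/(78.0+39.0) = 26.00 Ω
R_total = R_p + 47.0 = 26.00 + 47.0 = 73.00 Ω
I = V / R_total = 120 / 73.00 = 1.644 A
Voltage across the parallel pair: V_p = I × R_p = 1.644 × 26.00 = 42.74 V
Use P = V²/R for R_a with V = V_p.
P_R_a = (42.74)² / 78.0 = 23.42 W

23.4 W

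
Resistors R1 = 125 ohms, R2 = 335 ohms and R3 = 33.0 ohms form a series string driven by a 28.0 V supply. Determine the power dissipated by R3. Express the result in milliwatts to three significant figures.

Since the resistors are in series they all carry the loop current I = V/R_total; the power in any one is I²R.
R_total = 125 + 335 + 33.0 = 493.0 Ω
I = V / R_total = 28.0 / 493.0 = 0.05680 A
P_R3 = I² × R3 = (0.05680)² × 33.0 = 0.1064 W

106 mW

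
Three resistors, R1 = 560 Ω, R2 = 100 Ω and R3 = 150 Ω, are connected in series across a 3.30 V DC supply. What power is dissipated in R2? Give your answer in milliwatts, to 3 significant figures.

Since the resistors are in series they all carry the loop current I = V/R_total; the power in any one is I²R.
R_total = 560 + 100 + 150 = 810.0 Ω
I = V / R_total = 3.30 / 810.0 = 0.004074 A
P_R2 = I² × R2 = (0.004074)² × 100 = 0.001660 W

1.66 mW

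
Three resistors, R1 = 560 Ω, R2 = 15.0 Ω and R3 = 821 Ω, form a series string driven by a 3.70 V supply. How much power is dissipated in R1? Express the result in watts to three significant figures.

Series elements share the same current, so find I first, then use P = I²R.
R_total = 560 + 15.0 + 821 = 1396 Ω
I = V / R_total = 3.70 / 1396 = 0.002650 A
P_R1 = I² × R1 = (0.002650)² × 560 = 0.003934 W

0.00393 W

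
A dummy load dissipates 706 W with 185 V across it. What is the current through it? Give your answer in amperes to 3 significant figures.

3.82 A

From P = V I = I²R = V²/R, with the two given quantities we get I = P / V.
I = 706 / 185 = 3.816 A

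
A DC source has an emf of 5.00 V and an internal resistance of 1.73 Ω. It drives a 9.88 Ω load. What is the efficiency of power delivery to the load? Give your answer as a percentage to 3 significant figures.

Both r and R carry the same current, so the power split is just the resistance split: η = R/(R+r).
η = R / (R + r) = 9.88 / (9.88 + 1.73) = 0.8510

85.1 %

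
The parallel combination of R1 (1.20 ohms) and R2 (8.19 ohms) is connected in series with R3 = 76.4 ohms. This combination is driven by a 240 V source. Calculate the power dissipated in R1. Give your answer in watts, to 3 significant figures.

8.77 W

Combine R1 and R2 into their parallel equivalent first, reducing the network to two series resistors.
R_p = (1.20×8.19)/(1.20+8.19) = 1.047 Ω
R_total = R_p + 76.4 = 1.047 + 76.4 = 77.45 Ω
I = V / R_total = 240 / 77.45 = 3.099 A
Voltage across the parallel pair: V_p = I × R_p = 3.099 × 1.047 = 3.243 V
R1 has V_p across it, so P = V_p²/R1.
P_R1 = (3.243)² / 1.20 = 8.767 W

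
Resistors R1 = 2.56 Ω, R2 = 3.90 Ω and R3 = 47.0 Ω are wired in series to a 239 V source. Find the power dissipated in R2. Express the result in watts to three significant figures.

77.9 W

Series elements share the same current, so find I first, then use P = I²R.
R_total = 2.56 + 3.90 + 47.0 = 53.46 Ω
I = V / R_total = 239 / 53.46 = 4.471 A
P_R2 = I² × R2 = (4.471)² × 3.90 = 77.95 W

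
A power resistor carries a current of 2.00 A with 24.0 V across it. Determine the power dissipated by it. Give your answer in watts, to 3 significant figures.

48.0 W

Both the voltage across and the current through the element are known, so P = V I applies directly.
P = 24.0 V × 2.000 A = 48.00 W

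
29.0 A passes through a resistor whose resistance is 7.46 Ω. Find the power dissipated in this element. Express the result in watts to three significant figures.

6270 W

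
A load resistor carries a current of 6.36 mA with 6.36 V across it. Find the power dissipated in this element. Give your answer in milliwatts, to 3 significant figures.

40.4 mW

V and I are known directly — P = V I, no intermediate step needed.
P = 6.36 V × 0.006360 A = 0.04045 W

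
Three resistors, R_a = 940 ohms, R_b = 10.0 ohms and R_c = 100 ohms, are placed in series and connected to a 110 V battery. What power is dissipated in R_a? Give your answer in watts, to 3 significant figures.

10.3 W

Every series element carries the same I. Get I from the total resistance, then P = I² × R_a.
R_total = 940 + 10.0 + 100 = 1050 Ω
I = V / R_total = 110 / 1050 = 0.1048 A
P_R_a = I² × R_a = (0.1048)² × 940 = 10.32 W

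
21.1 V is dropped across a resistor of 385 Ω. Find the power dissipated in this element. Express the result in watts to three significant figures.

1.16 W

We know the drop across the element and its resistance — P = V²/R, one step.
P = (21.1 V)² / 385 Ω = 1.156 W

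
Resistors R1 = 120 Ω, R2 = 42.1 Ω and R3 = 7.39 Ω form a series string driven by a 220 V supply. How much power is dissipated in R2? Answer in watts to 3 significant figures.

70.9 W

Every series element carries the same I. Get I from the total resistance, then P = I² × R2.
R_total = 120 + 42.1 + 7.39 = 169.5 Ω
I = V / R_total = 220 / 169.5 = 1.298 A
P_R2 = I² × R2 = (1.298)² × 42.1 = 70.93 W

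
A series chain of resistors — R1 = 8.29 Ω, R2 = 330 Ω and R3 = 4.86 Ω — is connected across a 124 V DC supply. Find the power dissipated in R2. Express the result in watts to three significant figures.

43.1 W

Every series element carries the same I. Get I from the total resistance, then P = I² × R2.
R_total = 8.29 + 330 + 4.86 = 343.1 Ω
I = V / R_total = 124 / 343.1 = 0.3614 A
P_R2 = I² × R2 = (0.3614)² × 330 = 43.09 W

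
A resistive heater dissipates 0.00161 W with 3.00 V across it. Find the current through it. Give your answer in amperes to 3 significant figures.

From P = V I = I²R = V²/R, with the two given quantities we get I = P / V.
I = 0.00161 / 3.00 = 0.0005367 A

0.000537 A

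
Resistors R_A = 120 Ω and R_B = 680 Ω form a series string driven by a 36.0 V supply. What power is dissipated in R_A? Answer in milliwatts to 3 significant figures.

243 mW

Since the resistors are in series they all carry the loop current I = V/R_total; the power in any one is I²R.
R_total = 120 + 680 = 800.0 Ω
I = V / R_total = 36.0 / 800.0 = 0.04500 A
P_R_A = I² × R_A = (0.04500)² × 120 = 0.2430 W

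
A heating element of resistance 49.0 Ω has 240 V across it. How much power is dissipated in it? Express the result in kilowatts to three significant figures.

1.18 kW

With V across and R both known, P = V²/R gives the dissipation directly.
P = (240 V)² / 49.0 Ω = 1176 W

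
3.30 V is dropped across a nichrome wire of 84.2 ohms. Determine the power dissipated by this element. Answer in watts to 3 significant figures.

0.129 W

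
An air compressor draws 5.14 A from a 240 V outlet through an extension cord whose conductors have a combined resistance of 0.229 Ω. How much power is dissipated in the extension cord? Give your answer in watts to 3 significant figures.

6.05 W

Line loss is just I²R for the cable — we know both I and R_line directly.
The extension cord carries the full 5.14 A.
P_line = I² R_line = (5.140)² × 0.229 = 6.050 W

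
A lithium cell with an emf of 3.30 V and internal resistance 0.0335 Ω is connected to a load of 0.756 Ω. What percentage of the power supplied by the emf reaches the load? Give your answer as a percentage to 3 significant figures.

Both r and R carry the same current, so the power split is just the resistance split: η = R/(R+r).
η = R / (R + r) = 0.756 / (0.756 + 0.0335) = 0.9576

95.8 %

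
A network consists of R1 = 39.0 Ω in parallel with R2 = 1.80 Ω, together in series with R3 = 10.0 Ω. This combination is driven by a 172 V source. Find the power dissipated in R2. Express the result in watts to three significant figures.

Reduce the parallel combination to a single R_p; the circuit then becomes R_p in series with the remaining resistor.
R_p = (39.0×1.80)/(39.0+1.80) = 1.721 Ω
R_total = R_p + 10.0 = 1.721 + 10.0 = 11.72 Ω
I = V / R_total = 172 / 11.72 = 14.68 A
Voltage across the parallel pair: V_p = I × R_p = 14.68 × 1.721 = 25.25 V
Use P = V²/R for R2 with V = V_p.
P_R2 = (25.25)² / 1.80 = 354.2 W

354 W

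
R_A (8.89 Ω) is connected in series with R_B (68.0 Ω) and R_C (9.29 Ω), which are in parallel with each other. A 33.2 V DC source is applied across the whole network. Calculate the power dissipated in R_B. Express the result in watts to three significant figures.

3.72 W

Replace R_B and R_C with their parallel equivalent so the circuit becomes R_A in series with R_p.
R_p = (68.0×9.29)/(68.0+9.29) = 8.173 Ω
R_total = 8.89 + 8.173 = 17.06 Ω
I = V / R_total = 33.2 / 17.06 = 1.946 A
Voltage across the parallel pair: V_p = I × R_p = 1.946 × 8.173 = 15.90 V
R_B is across V_p, so use P = V²/R for that branch.
P_R_B = (15.90)² / 68.0 = 3.719 W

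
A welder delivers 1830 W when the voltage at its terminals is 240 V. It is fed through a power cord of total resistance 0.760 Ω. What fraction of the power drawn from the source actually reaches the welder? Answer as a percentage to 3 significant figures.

97.6 %

I = P / V = 1830 / 240 = 7.625 A through the power cord.
P_line = I² R_line = (7.625)² × 0.760 = 44.19 W
P_source = P_load + P_line = 1830 + 44.19 = 1874 W
η = P_load / P_source = 1830 / 1874 = 0.9764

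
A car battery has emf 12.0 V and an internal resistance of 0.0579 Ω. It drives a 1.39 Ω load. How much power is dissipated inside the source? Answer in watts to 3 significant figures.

3.98 W

The internal resistance carries the same current as the load; P_int = I²r.
I = ε / (r + R) = 12.0 / (0.0579 + 1.39) = 8.288 A
P_int = I² r = (8.288)² × 0.0579 = 3.977 W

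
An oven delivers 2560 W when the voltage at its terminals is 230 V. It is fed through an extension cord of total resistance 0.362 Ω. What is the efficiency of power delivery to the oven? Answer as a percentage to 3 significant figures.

I = P / V = 2560 / 230 = 11.13 A through the extension cord.
P_line = I² R_line = (11.13)² × 0.362 = 44.85 W
P_source = P_load + P_line = 2560 + 44.85 = 2605 W
η = P_load / P_source = 2560 / 2605 = 0.9828

98.3 %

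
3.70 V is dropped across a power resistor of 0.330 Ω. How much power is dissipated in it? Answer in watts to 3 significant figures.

41.5 W

V and R are stated; P = V²/R avoids computing the current.
P = (3.70 V)² / 0.330 Ω = 41.48 W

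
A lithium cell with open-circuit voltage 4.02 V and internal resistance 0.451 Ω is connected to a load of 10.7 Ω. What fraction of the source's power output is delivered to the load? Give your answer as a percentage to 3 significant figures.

Efficiency is P_load / P_total. With a series r and R sharing the same I, P = I²R for each, so η = R/(R+r).
η = R / (R + r) = 10.7 / (10.7 + 0.451) = 0.9596

96.0 %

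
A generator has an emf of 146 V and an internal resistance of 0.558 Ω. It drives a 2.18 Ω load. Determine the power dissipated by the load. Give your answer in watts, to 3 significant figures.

6200 W

With r and R in series, I = ε/(r+R); the load dissipates I²R.
I = ε / (r + R) = 146 / (0.558 + 2.18) = 53.32 A
P_load = I² R = (53.32)² × 2.18 = 6199 W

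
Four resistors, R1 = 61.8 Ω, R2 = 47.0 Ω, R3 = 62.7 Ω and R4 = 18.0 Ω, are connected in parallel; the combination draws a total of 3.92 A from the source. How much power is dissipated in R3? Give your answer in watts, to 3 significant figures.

Only the total current is stated, so first find the parallel equivalent to get the voltage across the combination.
1/R_eq = 1/61.8 + 1/47.0 + 1/62.7 + 1/18.0 ⇒ R_eq = 9.177 Ω
V = I_total × R_eq = 3.920 × 9.177 = 35.98 V
P_R3 = V² / R3 = (35.98)² / 62.7 = 20.64 W

20.6 W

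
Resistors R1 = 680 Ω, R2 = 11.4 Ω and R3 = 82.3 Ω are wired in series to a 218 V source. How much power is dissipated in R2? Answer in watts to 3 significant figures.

0.905 W

Every series element carries the same I. Get I from the total resistance, then P = I² × R2.
R_total = 680 + 11.4 + 82.3 = 773.7 Ω
I = V / R_total = 218 / 773.7 = 0.2818 A
P_R2 = I² × R2 = (0.2818)² × 11.4 = 0.9051 W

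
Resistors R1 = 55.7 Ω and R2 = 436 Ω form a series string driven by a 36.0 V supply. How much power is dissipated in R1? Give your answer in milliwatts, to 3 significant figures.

299 mW

Every series element carries the same I. Get I from the total resistance, then P = I² × R1.
R_total = 55.7 + 436 = 491.7 Ω
I = V / R_total = 36.0 / 491.7 = 0.07322 A
P_R1 = I² × R1 = (0.07322)² × 55.7 = 0.2986 W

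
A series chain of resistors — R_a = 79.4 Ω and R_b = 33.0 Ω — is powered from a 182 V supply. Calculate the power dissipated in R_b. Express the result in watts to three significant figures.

Every series element carries the same I. Get I from the total resistance, then P = I² × R_b.
R_total = 79.4 + 33.0 = 112.4 Ω
I = V / R_total = 182 / 112.4 = 1.619 A
P_R_b = I² × R_b = (1.619)² × 33.0 = 86.52 W

86.5 W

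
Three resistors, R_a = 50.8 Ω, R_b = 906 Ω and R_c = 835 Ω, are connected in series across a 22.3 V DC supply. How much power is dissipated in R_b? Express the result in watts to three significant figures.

0.140 W

Every series element carries the same I. Get I from the total resistance, then P = I² × R_b.
R_total = 50.8 + 906 + 835 = 1792 Ω
I = V / R_total = 22.3 / 1792 = 0.01245 A
P_R_b = I² × R_b = (0.01245)² × 906 = 0.1403 W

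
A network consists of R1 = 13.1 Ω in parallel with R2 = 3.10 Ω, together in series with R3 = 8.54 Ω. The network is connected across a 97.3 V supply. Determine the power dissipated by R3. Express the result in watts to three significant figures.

663 W

First find R_p for the parallel pair, then treat R_p + R3 as a series loop.
R_p = (13.1×3.10)/(13.1+3.10) = 2.507 Ω
R_total = R_p + 8.54 = 2.507 + 8.54 = 11.05 Ω
I = V / R_total = 97.3 / 11.05 = 8.808 A
All the supply current flows through R3; use P = I²R3.
P_R3 = (8.808)² × 8.54 = 662.5 W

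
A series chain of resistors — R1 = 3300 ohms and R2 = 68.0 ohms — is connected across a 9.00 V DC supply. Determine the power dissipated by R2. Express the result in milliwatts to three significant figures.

0.486 mW

In a series string the same current flows through every resistor — find that current, then P = I²R for the one we want.
R_total = 3300 + 68.0 = 3368 Ω
I = V / R_total = 9.00 / 3368 = 0.002672 A
P_R2 = I² × R2 = (0.002672)² × 68.0 = 0.0004856 W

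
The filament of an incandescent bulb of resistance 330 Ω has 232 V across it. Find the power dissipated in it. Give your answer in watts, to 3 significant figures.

163 W

We know the drop across the element and its resistance — P = V²/R, one step.
P = (232 V)² / 330 Ω = 163.1 W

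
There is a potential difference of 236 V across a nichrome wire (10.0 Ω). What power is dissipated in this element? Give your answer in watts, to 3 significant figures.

With V across and R both known, P = V²/R gives the dissipation directly.
P = (236 V)² / 10.0 Ω = 5570 W

5570 W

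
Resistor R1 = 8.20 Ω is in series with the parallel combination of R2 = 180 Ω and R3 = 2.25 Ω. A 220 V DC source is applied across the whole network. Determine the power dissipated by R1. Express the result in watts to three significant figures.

3650 W

First combine the parallel branches into one equivalent R_p, then R1 + R_p is a series pair.
R_p = (180×2.25)/(180+2.25) = 2.222 Ω
R_total = 8.20 + 2.222 = 10.42 Ω
I = V / R_total = 220 / 10.42 = 21.11 A
R1 is in the main series path, so its power is I²R1.
P_R1 = (21.11)² × 8.20 = 3654 W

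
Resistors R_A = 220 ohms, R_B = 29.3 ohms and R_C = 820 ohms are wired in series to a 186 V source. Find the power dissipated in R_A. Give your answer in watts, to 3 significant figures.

Since the resistors are in series they all carry the loop current I = V/R_total; the power in any one is I²R.
R_total = 220 + 29.3 + 820 = 1069 Ω
I = V / R_total = 186 / 1069 = 0.1739 A
P_R_A = I² × R_A = (0.1739)² × 220 = 6.657 W

6.66 W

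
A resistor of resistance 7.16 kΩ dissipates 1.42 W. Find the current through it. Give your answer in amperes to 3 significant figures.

0.0141 A

Rearranging the power relation for the two known quantities gives I = √(P / R).
I = √(1.42 / 7160) = 0.01408 A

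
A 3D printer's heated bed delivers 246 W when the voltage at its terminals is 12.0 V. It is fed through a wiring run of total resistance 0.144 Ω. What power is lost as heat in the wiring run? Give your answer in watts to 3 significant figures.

The wiring run and load are in series, so the same current flows in both; the loss is I²R_line.
I = P / V = 246 / 12.0 = 20.50 A through the wiring run.
P_line = I² R_line = (20.50)² × 0.144 = 60.52 W

60.5 W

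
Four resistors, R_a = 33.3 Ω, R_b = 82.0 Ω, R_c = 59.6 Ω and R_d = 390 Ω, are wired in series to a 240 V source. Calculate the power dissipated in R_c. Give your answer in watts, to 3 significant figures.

10.8 W

Since the resistors are in series they all carry the loop current I = V/R_total; the power in any one is I²R.
R_total = 33.3 + 82.0 + 59.6 + 390 = 564.9 Ω
I = V / R_total = 240 / 564.9 = 0.4249 A
P_R_c = I² × R_c = (0.4249)² × 59.6 = 10.76 W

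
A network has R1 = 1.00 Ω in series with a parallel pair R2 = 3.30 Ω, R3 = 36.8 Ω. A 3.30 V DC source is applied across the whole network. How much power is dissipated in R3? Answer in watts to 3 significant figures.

Collapse R2‖R3 to a single equivalent, reducing the network to two series elements.
R_p = (3.30×36.8)/(3.30+36.8) = 3.028 Ω
R_total = 1.00 + 3.028 = 4.028 Ω
I = V / R_total = 3.30 / 4.028 = 0.8192 A
Voltage across the parallel pair: V_p = I × R_p = 0.8192 × 3.028 = 2.481 V
R3 sees V_p directly, so P = V_p² / R3.
P_R3 = (2.481)² / 36.8 = 0.1672 W

0.167 W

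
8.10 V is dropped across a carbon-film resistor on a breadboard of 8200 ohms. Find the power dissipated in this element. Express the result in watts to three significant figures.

With V across and R both known, P = V²/R gives the dissipation directly.
P = (8.10 V)² / 8200 Ω = 0.008001 W

0.00800 W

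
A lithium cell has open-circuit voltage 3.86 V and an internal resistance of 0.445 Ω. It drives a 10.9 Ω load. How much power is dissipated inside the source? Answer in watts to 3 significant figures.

The internal resistance carries the same current as the load; P_int = I²r.
I = ε / (r + R) = 3.86 / (0.445 + 10.9) = 0.3402 A
P_int = I² r = (0.3402)² × 0.445 = 0.05151 W

0.0515 W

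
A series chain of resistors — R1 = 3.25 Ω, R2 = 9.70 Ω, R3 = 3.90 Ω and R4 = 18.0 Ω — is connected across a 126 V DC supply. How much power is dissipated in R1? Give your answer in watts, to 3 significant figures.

42.5 W

Every series element carries the same I. Get I from the total resistance, then P = I² × R1.
R_total = 3.25 + 9.70 + 3.90 + 18.0 = 34.85 Ω
I = V / R_total = 126 / 34.85 = 3.615 A
P_R1 = I² × R1 = (3.615)² × 3.25 = 42.48 W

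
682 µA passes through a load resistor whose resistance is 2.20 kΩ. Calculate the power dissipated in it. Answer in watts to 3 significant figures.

Knowing I and R, the power is just I²R — no need to find V first.
P = (0.0006820 A)² × 2200 Ω = 0.001023 W

0.00102 W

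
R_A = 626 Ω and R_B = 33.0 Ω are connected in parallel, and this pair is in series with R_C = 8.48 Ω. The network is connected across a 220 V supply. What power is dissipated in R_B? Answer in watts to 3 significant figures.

909 W

Collapse the R_A‖R_B pair into one equivalent R_p; then R_p and R_C form a series string.
R_p = (626×33.0)/(626+33.0) = 31.35 Ω
R_total = R_p + 8.48 = 31.35 + 8.48 = 39.83 Ω
I = V / R_total = 220 / 39.83 = 5.524 A
Voltage across the parallel pair: V_p = I × R_p = 5.524 × 31.35 = 173.2 V
R_B sits across V_p; its power is V_p²/R.
P_R_B = (173.2)² / 33.0 = 908.6 W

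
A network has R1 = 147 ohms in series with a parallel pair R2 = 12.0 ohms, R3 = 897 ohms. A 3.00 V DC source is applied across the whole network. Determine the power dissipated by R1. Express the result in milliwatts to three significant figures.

Collapse R2‖R3 to a single equivalent, reducing the network to two series elements.
R_p = (12.0×897)/(12.0+897) = 11.84 Ω
R_total = 147 + 11.84 = 158.8 Ω
I = V / R_total = 3.00 / 158.8 = 0.01889 A
The full supply current passes through R1: P = I²R.
P_R1 = (0.01889)² × 147 = 0.05244 W

52.4 mW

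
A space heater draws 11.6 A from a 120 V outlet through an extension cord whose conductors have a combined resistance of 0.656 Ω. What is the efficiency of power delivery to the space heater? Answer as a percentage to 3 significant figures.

The extension cord carries the full 11.6 A.
P_line = I² R_line = (11.60)² × 0.656 = 88.27 W
P_source = V I = 120 × 11.60 = 1392 W; P_load = 1304 W
η = P_load / P_source = 1304 / 1392 = 0.9366

93.7 %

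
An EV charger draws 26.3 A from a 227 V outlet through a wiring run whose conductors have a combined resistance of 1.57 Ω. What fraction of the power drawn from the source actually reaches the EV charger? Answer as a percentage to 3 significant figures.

81.8 %

The wiring run carries the full 26.3 A.
P_line = I² R_line = (26.30)² × 1.57 = 1086 W
P_source = V I = 227 × 26.30 = 5970 W; P_load = 4884 W
η = P_load / P_source = 4884 / 5970 = 0.8181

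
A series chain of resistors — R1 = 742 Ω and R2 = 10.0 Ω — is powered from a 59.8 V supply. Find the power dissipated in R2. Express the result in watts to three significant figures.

0.0632 W

Series elements share the same current, so find I first, then use P = I²R.
R_total = 742 + 10.0 = 752.0 Ω
I = V / R_total = 59.8 / 752.0 = 0.07952 A
P_R2 = I² × R2 = (0.07952)² × 10.0 = 0.06324 W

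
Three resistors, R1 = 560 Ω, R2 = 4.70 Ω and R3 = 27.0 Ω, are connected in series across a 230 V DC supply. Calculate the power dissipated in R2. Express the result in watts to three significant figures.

0.710 W

In a series string the same current flows through every resistor — find that current, then P = I²R for the one we want.
R_total = 560 + 4.70 + 27.0 = 591.7 Ω
I = V / R_total = 230 / 591.7 = 0.3887 A
P_R2 = I² × R2 = (0.3887)² × 4.70 = 0.7102 W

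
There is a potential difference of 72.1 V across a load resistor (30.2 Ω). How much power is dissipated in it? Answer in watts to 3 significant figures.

We know the drop across the element and its resistance — P = V²/R, one step.
P = (72.1 V)² / 30.2 Ω = 172.1 W

172 W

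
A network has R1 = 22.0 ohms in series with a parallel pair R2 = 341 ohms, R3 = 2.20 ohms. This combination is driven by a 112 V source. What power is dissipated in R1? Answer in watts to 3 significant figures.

472 W

Replace R2 and R3 with their parallel equivalent so the circuit becomes R1 in series with R_p.
R_p = (341×2.20)/(341+2.20) = 2.186 Ω
R_total = 22.0 + 2.186 = 24.19 Ω
I = V / R_total = 112 / 24.19 = 4.631 A
R1 is in the main series path, so its power is I²R1.
P_R1 = (4.631)² × 22.0 = 471.8 W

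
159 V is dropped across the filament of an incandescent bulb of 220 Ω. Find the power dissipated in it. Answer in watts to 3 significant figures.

With V across and R both known, P = V²/R gives the dissipation directly.
P = (159 V)² / 220 Ω = 114.9 W

115 W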